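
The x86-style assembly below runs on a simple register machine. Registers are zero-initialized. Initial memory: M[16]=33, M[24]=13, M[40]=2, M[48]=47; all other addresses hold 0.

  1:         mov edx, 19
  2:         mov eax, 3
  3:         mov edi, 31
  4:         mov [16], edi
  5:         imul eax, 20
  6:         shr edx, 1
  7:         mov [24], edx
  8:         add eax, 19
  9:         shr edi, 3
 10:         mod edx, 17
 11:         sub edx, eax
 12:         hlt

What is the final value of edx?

-70

mov edx, 19 → edx=19
mov eax, 3 → eax=3
mov edi, 31 → edi=31
mov [16], edi → M[16]=31
imul eax, 20 → eax=3*20=60
shr edx, 1 → edx=19>>1=9
mov [24], edx → M[24]=9
add eax, 19 → eax=60+19=79
shr edi, 3 → edi=31>>3=3
mod edx, 17 → edx=9%17=9
sub edx, eax → edx=9-79=-70
halt.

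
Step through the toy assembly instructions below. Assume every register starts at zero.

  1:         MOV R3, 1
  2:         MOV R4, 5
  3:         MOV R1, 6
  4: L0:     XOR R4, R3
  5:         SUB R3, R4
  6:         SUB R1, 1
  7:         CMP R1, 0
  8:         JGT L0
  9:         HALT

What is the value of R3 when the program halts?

MOV R3, 1 → R3=1
MOV R4, 5 → R4=5
MOV R1, 6 → R1=6
XOR R4, R3 → R4=5^1=4
SUB R3, R4 → R3=1-4=-3
SUB R1, 1 → R1=6-1=5
CMP R1, 0  (cmp 5,0)
JGT L0: taken
XOR R4, R3 → R4=4^(-3)=-7
SUB R3, R4 → R3=(-3)-(-7)=4
SUB R1, 1 → R1=5-1=4
CMP R1, 0  (cmp 4,0)
JGT L0: taken
XOR R4, R3 → R4=(-7)^4=-3
SUB R3, R4 → R3=4-(-3)=7
SUB R1, 1 → R1=4-1=3
CMP R1, 0  (cmp 3,0)
JGT L0: taken
XOR R4, R3 → R4=(-3)^7=-6
SUB R3, R4 → R3=7-(-6)=13
SUB R1, 1 → R1=3-1=2
CMP R1, 0  (cmp 2,0)
JGT L0: taken
XOR R4, R3 → R4=(-6)^13=-9
SUB R3, R4 → R3=13-(-9)=22
SUB R1, 1 → R1=2-1=1
CMP R1, 0  (cmp 1,0)
JGT L0: taken
XOR R4, R3 → R4=(-9)^22=-31
SUB R3, R4 → R3=22-(-31)=53
SUB R1, 1 → R1=1-1=0
CMP R1, 0  (cmp 0,0)
JGT L0: not taken
halt.

53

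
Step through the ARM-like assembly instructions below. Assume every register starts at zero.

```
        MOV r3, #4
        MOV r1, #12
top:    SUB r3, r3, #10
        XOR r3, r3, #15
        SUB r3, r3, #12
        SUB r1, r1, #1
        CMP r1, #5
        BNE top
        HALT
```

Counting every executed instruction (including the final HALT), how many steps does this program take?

45

MOV r3, #4 → r3=4
MOV r1, #12 → r1=12
SUB r3, r3, #10 → r3=4-10=-6
XOR r3, r3, #15 → r3=(-6)^15=-11
SUB r3, r3, #12 → r3=(-11)-12=-23
SUB r1, r1, #1 → r1=12-1=11
CMP r1, #5  (cmp 11,5)
BNE top: taken
SUB r3, r3, #10 → r3=(-23)-10=-33
XOR r3, r3, #15 → r3=(-33)^15=-48
SUB r3, r3, #12 → r3=(-48)-12=-60
SUB r1, r1, #1 → r1=11-1=10
CMP r1, #5  (cmp 10,5)
BNE top: taken
SUB r3, r3, #10 → r3=(-60)-10=-70
XOR r3, r3, #15 → r3=(-70)^15=-75
SUB r3, r3, #12 → r3=(-75)-12=-87
SUB r1, r1, #1 → r1=10-1=9
CMP r1, #5  (cmp 9,5)
BNE top: taken
SUB r3, r3, #10 → r3=(-87)-10=-97
XOR r3, r3, #15 → r3=(-97)^15=-112
SUB r3, r3, #12 → r3=(-112)-12=-124
SUB r1, r1, #1 → r1=9-1=8
CMP r1, #5  (cmp 8,5)
BNE top: taken
SUB r3, r3, #10 → r3=(-124)-10=-134
XOR r3, r3, #15 → r3=(-134)^15=-139
SUB r3, r3, #12 → r3=(-139)-12=-151
SUB r1, r1, #1 → r1=8-1=7
CMP r1, #5  (cmp 7,5)
BNE top: taken
SUB r3, r3, #10 → r3=(-151)-10=-161
XOR r3, r3, #15 → r3=(-161)^15=-176
SUB r3, r3, #12 → r3=(-176)-12=-188
SUB r1, r1, #1 → r1=7-1=6
CMP r1, #5  (cmp 6,5)
BNE top: taken
SUB r3, r3, #10 → r3=(-188)-10=-198
XOR r3, r3, #15 → r3=(-198)^15=-203
SUB r3, r3, #12 → r3=(-203)-12=-215
SUB r1, r1, #1 → r1=6-1=5
CMP r1, #5  (cmp 5,5)
BNE top: not taken
halt.
Total executed instructions: 45.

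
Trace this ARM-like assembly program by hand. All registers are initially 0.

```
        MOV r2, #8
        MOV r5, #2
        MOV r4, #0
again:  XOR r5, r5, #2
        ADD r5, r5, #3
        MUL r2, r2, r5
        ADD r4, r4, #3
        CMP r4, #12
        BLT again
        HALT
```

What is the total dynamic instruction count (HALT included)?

28

MOV r2, #8 → r2=8
MOV r5, #2 → r5=2
MOV r4, #0 → r4=0
XOR r5, r5, #2 → r5=2^2=0
ADD r5, r5, #3 → r5=0+3=3
MUL r2, r2, r5 → r2=8*3=24
ADD r4, r4, #3 → r4=0+3=3
CMP r4, #12  (cmp 3,12)
BLT again: taken
XOR r5, r5, #2 → r5=3^2=1
ADD r5, r5, #3 → r5=1+3=4
MUL r2, r2, r5 → r2=24*4=96
ADD r4, r4, #3 → r4=3+3=6
CMP r4, #12  (cmp 6,12)
BLT again: taken
XOR r5, r5, #2 → r5=4^2=6
ADD r5, r5, #3 → r5=6+3=9
MUL r2, r2, r5 → r2=96*9=864
ADD r4, r4, #3 → r4=6+3=9
CMP r4, #12  (cmp 9,12)
BLT again: taken
XOR r5, r5, #2 → r5=9^2=11
ADD r5, r5, #3 → r5=11+3=14
MUL r2, r2, r5 → r2=864*14=12096
ADD r4, r4, #3 → r4=9+3=12
CMP r4, #12  (cmp 12,12)
BLT again: not taken
halt.
Total executed instructions: 28.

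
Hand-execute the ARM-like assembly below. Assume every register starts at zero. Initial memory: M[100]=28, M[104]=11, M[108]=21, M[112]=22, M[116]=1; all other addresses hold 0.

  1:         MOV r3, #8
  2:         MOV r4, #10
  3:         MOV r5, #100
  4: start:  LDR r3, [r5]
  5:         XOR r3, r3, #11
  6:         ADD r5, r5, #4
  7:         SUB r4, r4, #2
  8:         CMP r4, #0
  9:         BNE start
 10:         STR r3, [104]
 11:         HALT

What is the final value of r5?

MOV r3, #8 → r3=8
MOV r4, #10 → r4=10
MOV r5, #100 → r5=100
LDR r3, [r5] → r3=M[100]=28
XOR r3, r3, #11 → r3=28^11=23
ADD r5, r5, #4 → r5=100+4=104
SUB r4, r4, #2 → r4=10-2=8
CMP r4, #0  (cmp 8,0)
BNE start: taken
LDR r3, [r5] → r3=M[104]=11
XOR r3, r3, #11 → r3=11^11=0
ADD r5, r5, #4 → r5=104+4=108
SUB r4, r4, #2 → r4=8-2=6
CMP r4, #0  (cmp 6,0)
BNE start: taken
LDR r3, [r5] → r3=M[108]=21
XOR r3, r3, #11 → r3=21^11=30
ADD r5, r5, #4 → r5=108+4=112
SUB r4, r4, #2 → r4=6-2=4
CMP r4, #0  (cmp 4,0)
BNE start: taken
LDR r3, [r5] → r3=M[112]=22
XOR r3, r3, #11 → r3=22^11=29
ADD r5, r5, #4 → r5=112+4=116
SUB r4, r4, #2 → r4=4-2=2
CMP r4, #0  (cmp 2,0)
BNE start: taken
LDR r3, [r5] → r3=M[116]=1
XOR r3, r3, #11 → r3=1^11=10
ADD r5, r5, #4 → r5=116+4=120
SUB r4, r4, #2 → r4=2-2=0
CMP r4, #0  (cmp 0,0)
BNE start: not taken
STR r3, [104] → M[104]=10
halt.

120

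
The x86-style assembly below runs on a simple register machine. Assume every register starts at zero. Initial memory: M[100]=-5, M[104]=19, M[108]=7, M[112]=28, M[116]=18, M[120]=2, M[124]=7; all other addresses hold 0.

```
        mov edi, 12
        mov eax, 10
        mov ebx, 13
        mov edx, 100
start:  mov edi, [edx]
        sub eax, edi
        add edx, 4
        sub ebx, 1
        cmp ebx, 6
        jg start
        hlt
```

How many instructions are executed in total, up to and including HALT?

47

edi=12
eax=10
ebx=13
edx=100
edi=M[100]=-5
eax=10-(-5)=15
edx=100+4=104
ebx=13-1=12
cmp ebx, 6  (cmp 12,6)
jg start: taken
edi=M[104]=19
eax=15-19=-4
edx=104+4=108
ebx=12-1=11
cmp ebx, 6  (cmp 11,6)
jg start: taken
edi=M[108]=7
eax=(-4)-7=-11
edx=108+4=112
ebx=11-1=10
cmp ebx, 6  (cmp 10,6)
jg start: taken
edi=M[112]=28
eax=(-11)-28=-39
edx=112+4=116
ebx=10-1=9
cmp ebx, 6  (cmp 9,6)
jg start: taken
edi=M[116]=18
eax=(-39)-18=-57
edx=116+4=120
ebx=9-1=8
cmp ebx, 6  (cmp 8,6)
jg start: taken
edi=M[120]=2
eax=(-57)-2=-59
edx=120+4=124
ebx=8-1=7
cmp ebx, 6  (cmp 7,6)
jg start: taken
edi=M[124]=7
eax=(-59)-7=-66
edx=124+4=128
ebx=7-1=6
cmp ebx, 6  (cmp 6,6)
jg start: not taken
halt.
Total executed instructions: 47.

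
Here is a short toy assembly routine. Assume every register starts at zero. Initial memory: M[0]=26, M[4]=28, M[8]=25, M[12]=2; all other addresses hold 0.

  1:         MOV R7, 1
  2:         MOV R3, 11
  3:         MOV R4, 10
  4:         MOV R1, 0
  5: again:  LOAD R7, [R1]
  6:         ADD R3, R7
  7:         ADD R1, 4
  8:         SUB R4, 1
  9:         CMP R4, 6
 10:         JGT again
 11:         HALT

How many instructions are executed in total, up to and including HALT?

29

R7=1
R3=11
R4=10
R1=0
R7=M[0]=26
R3=11+26=37
R1=0+4=4
R4=10-1=9
CMP R4, 6  (cmp 9,6)
JGT again: taken
R7=M[4]=28
R3=37+28=65
R1=4+4=8
R4=9-1=8
CMP R4, 6  (cmp 8,6)
JGT again: taken
R7=M[8]=25
R3=65+25=90
R1=8+4=12
R4=8-1=7
CMP R4, 6  (cmp 7,6)
JGT again: taken
R7=M[12]=2
R3=90+2=92
R1=12+4=16
R4=7-1=6
CMP R4, 6  (cmp 6,6)
JGT again: not taken
halt.
Total executed instructions: 29.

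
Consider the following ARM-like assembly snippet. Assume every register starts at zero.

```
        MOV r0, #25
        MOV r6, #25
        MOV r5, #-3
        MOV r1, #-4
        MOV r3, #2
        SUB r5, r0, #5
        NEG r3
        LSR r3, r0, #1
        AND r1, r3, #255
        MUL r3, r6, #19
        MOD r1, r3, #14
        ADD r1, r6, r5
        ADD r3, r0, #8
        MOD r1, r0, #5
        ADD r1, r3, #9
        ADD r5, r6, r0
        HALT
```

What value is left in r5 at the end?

50

r0=25
r6=25
r5=-3
r1=-4
r3=2
r5=25-5=20
r3=-(2)=-2
r3=25>>1=12
r1=12&255=12
r3=25*19=475
r1=475%14=13
r1=25+20=45
r3=25+8=33
r1=25%5=0
r1=33+9=42
r5=25+25=50
halt.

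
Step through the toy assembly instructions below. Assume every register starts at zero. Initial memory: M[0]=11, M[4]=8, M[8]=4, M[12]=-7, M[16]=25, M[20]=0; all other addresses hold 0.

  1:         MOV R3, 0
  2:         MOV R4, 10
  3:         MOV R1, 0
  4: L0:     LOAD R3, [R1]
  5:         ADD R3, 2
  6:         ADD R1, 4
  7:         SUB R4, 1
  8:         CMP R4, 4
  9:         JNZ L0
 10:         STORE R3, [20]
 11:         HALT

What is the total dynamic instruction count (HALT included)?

41

after MOV R3, 0: R3=0
after MOV R4, 10: R4=10
after MOV R1, 0: R1=0
after LOAD R3, [R1]: R3=M[0]=11
after ADD R3, 2: R3=11+2=13
after ADD R1, 4: R1=0+4=4
after SUB R4, 1: R4=10-1=9
CMP R4, 4  (cmp 9,4)
JNZ L0: taken
after LOAD R3, [R1]: R3=M[4]=8
after ADD R3, 2: R3=8+2=10
after ADD R1, 4: R1=4+4=8
after SUB R4, 1: R4=9-1=8
CMP R4, 4  (cmp 8,4)
JNZ L0: taken
after LOAD R3, [R1]: R3=M[8]=4
after ADD R3, 2: R3=4+2=6
after ADD R1, 4: R1=8+4=12
after SUB R4, 1: R4=8-1=7
CMP R4, 4  (cmp 7,4)
JNZ L0: taken
after LOAD R3, [R1]: R3=M[12]=-7
after ADD R3, 2: R3=(-7)+2=-5
after ADD R1, 4: R1=12+4=16
after SUB R4, 1: R4=7-1=6
CMP R4, 4  (cmp 6,4)
JNZ L0: taken
after LOAD R3, [R1]: R3=M[16]=25
after ADD R3, 2: R3=25+2=27
after ADD R1, 4: R1=16+4=20
after SUB R4, 1: R4=6-1=5
CMP R4, 4  (cmp 5,4)
JNZ L0: taken
after LOAD R3, [R1]: R3=M[20]=0
after ADD R3, 2: R3=0+2=2
after ADD R1, 4: R1=20+4=24
after SUB R4, 1: R4=5-1=4
CMP R4, 4  (cmp 4,4)
JNZ L0: not taken
STORE R3, [20] → M[20]=2
halt.
Total executed instructions: 41.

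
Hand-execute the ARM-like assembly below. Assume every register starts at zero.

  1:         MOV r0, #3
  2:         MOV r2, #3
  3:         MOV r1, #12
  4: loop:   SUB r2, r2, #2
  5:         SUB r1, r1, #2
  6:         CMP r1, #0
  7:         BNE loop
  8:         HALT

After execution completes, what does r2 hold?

-9

after MOV r0, #3: r0=3
after MOV r2, #3: r2=3
after MOV r1, #12: r1=12
after SUB r2, r2, #2: r2=3-2=1
after SUB r1, r1, #2: r1=12-2=10
CMP r1, #0  (cmp 10,0)
BNE loop: taken
after SUB r2, r2, #2: r2=1-2=-1
after SUB r1, r1, #2: r1=10-2=8
CMP r1, #0  (cmp 8,0)
BNE loop: taken
after SUB r2, r2, #2: r2=(-1)-2=-3
after SUB r1, r1, #2: r1=8-2=6
CMP r1, #0  (cmp 6,0)
BNE loop: taken
after SUB r2, r2, #2: r2=(-3)-2=-5
after SUB r1, r1, #2: r1=6-2=4
CMP r1, #0  (cmp 4,0)
BNE loop: taken
after SUB r2, r2, #2: r2=(-5)-2=-7
after SUB r1, r1, #2: r1=4-2=2
CMP r1, #0  (cmp 2,0)
BNE loop: taken
after SUB r2, r2, #2: r2=(-7)-2=-9
after SUB r1, r1, #2: r1=2-2=0
CMP r1, #0  (cmp 0,0)
BNE loop: not taken
halt.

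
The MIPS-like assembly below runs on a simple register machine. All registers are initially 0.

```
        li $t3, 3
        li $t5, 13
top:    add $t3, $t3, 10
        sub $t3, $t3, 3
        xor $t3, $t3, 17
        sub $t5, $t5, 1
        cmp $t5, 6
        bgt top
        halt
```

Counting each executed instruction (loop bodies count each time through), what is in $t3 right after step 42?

li $t3, 3 → $t3=3
li $t5, 13 → $t5=13
add $t3, $t3, 10 → $t3=3+10=13
sub $t3, $t3, 3 → $t3=13-3=10
xor $t3, $t3, 17 → $t3=10^17=27
sub $t5, $t5, 1 → $t5=13-1=12
cmp $t5, 6  (cmp 12,6)
bgt top: taken
add $t3, $t3, 10 → $t3=27+10=37
sub $t3, $t3, 3 → $t3=37-3=34
xor $t3, $t3, 17 → $t3=34^17=51
sub $t5, $t5, 1 → $t5=12-1=11
cmp $t5, 6  (cmp 11,6)
bgt top: taken
add $t3, $t3, 10 → $t3=51+10=61
sub $t3, $t3, 3 → $t3=61-3=58
xor $t3, $t3, 17 → $t3=58^17=43
sub $t5, $t5, 1 → $t5=11-1=10
cmp $t5, 6  (cmp 10,6)
bgt top: taken
add $t3, $t3, 10 → $t3=43+10=53
sub $t3, $t3, 3 → $t3=53-3=50
xor $t3, $t3, 17 → $t3=50^17=35
sub $t5, $t5, 1 → $t5=10-1=9
cmp $t5, 6  (cmp 9,6)
bgt top: taken
add $t3, $t3, 10 → $t3=35+10=45
sub $t3, $t3, 3 → $t3=45-3=42
xor $t3, $t3, 17 → $t3=42^17=59
sub $t5, $t5, 1 → $t5=9-1=8
cmp $t5, 6  (cmp 8,6)
bgt top: taken
add $t3, $t3, 10 → $t3=59+10=69
sub $t3, $t3, 3 → $t3=69-3=66
xor $t3, $t3, 17 → $t3=66^17=83
sub $t5, $t5, 1 → $t5=8-1=7
cmp $t5, 6  (cmp 7,6)
bgt top: taken
add $t3, $t3, 10 → $t3=83+10=93
sub $t3, $t3, 3 → $t3=93-3=90
xor $t3, $t3, 17 → $t3=90^17=75
sub $t5, $t5, 1 → $t5=7-1=6
After step 42: $t3 = 75.

75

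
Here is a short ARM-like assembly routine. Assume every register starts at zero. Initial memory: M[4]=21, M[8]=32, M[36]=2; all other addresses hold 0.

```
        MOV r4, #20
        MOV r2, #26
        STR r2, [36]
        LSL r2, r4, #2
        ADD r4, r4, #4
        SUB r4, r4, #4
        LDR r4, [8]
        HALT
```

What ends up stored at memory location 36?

MOV r4, #20 → r4=20
MOV r2, #26 → r2=26
STR r2, [36] → M[36]=26
LSL r2, r4, #2 → r2=20<<2=80
ADD r4, r4, #4 → r4=20+4=24
SUB r4, r4, #4 → r4=24-4=20
LDR r4, [8] → r4=M[8]=32
halt.

26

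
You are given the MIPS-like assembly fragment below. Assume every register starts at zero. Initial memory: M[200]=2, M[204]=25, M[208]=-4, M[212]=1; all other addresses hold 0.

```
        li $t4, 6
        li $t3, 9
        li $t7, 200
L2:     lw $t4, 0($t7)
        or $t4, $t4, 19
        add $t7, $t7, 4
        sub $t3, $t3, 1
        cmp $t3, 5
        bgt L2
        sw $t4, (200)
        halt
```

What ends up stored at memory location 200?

$t4=6
$t3=9
$t7=200
$t4=M[200]=2
$t4=2|19=19
$t7=200+4=204
$t3=9-1=8
cmp $t3, 5  (cmp 8,5)
bgt L2: taken
$t4=M[204]=25
$t4=25|19=27
$t7=204+4=208
$t3=8-1=7
cmp $t3, 5  (cmp 7,5)
bgt L2: taken
$t4=M[208]=-4
$t4=(-4)|19=-1
$t7=208+4=212
$t3=7-1=6
cmp $t3, 5  (cmp 6,5)
bgt L2: taken
$t4=M[212]=1
$t4=1|19=19
$t7=212+4=216
$t3=6-1=5
cmp $t3, 5  (cmp 5,5)
bgt L2: not taken
sw $t4, (200) → M[200]=19
halt.

19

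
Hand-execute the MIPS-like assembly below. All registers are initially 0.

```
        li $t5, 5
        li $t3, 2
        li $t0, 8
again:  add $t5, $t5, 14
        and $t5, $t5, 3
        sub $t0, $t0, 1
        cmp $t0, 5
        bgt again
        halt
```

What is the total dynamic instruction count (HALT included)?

19

after li $t5, 5: $t5=5
after li $t3, 2: $t3=2
after li $t0, 8: $t0=8
after add $t5, $t5, 14: $t5=5+14=19
after and $t5, $t5, 3: $t5=19&3=3
after sub $t0, $t0, 1: $t0=8-1=7
cmp $t0, 5  (cmp 7,5)
bgt again: taken
after add $t5, $t5, 14: $t5=3+14=17
after and $t5, $t5, 3: $t5=17&3=1
after sub $t0, $t0, 1: $t0=7-1=6
cmp $t0, 5  (cmp 6,5)
bgt again: taken
after add $t5, $t5, 14: $t5=1+14=15
after and $t5, $t5, 3: $t5=15&3=3
after sub $t0, $t0, 1: $t0=6-1=5
cmp $t0, 5  (cmp 5,5)
bgt again: not taken
halt.
Total executed instructions: 19.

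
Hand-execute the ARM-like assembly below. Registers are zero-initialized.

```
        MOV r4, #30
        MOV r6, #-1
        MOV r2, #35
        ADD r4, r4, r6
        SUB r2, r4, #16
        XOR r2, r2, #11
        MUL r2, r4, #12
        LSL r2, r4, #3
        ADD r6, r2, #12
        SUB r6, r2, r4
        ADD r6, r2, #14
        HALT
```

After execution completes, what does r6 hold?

r4=30
r6=-1
r2=35
r4=30+(-1)=29
r2=29-16=13
r2=13^11=6
r2=29*12=348
r2=29<<3=232
r6=232+12=244
r6=232-29=203
r6=232+14=246
halt.

246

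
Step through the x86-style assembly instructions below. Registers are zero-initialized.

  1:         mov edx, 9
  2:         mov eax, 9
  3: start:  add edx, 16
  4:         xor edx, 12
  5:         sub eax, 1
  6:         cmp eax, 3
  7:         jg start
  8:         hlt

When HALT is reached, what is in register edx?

105

edx=9
eax=9
edx=9+16=25
edx=25^12=21
eax=9-1=8
cmp eax, 3  (cmp 8,3)
jg start: taken
edx=21+16=37
edx=37^12=41
eax=8-1=7
cmp eax, 3  (cmp 7,3)
jg start: taken
edx=41+16=57
edx=57^12=53
eax=7-1=6
cmp eax, 3  (cmp 6,3)
jg start: taken
edx=53+16=69
edx=69^12=73
eax=6-1=5
cmp eax, 3  (cmp 5,3)
jg start: taken
edx=73+16=89
edx=89^12=85
eax=5-1=4
cmp eax, 3  (cmp 4,3)
jg start: taken
edx=85+16=101
edx=101^12=105
eax=4-1=3
cmp eax, 3  (cmp 3,3)
jg start: not taken
halt.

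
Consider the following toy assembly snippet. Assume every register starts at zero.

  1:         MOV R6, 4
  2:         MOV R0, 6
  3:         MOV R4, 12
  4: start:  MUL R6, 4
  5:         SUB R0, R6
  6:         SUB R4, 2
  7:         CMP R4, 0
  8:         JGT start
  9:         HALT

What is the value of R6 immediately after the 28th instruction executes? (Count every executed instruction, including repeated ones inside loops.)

4096

MOV R6, 4 → R6=4
MOV R0, 6 → R0=6
MOV R4, 12 → R4=12
MUL R6, 4 → R6=4*4=16
SUB R0, R6 → R0=6-16=-10
SUB R4, 2 → R4=12-2=10
CMP R4, 0  (cmp 10,0)
JGT start: taken
MUL R6, 4 → R6=16*4=64
SUB R0, R6 → R0=(-10)-64=-74
SUB R4, 2 → R4=10-2=8
CMP R4, 0  (cmp 8,0)
JGT start: taken
MUL R6, 4 → R6=64*4=256
SUB R0, R6 → R0=(-74)-256=-330
SUB R4, 2 → R4=8-2=6
CMP R4, 0  (cmp 6,0)
JGT start: taken
MUL R6, 4 → R6=256*4=1024
SUB R0, R6 → R0=(-330)-1024=-1354
SUB R4, 2 → R4=6-2=4
CMP R4, 0  (cmp 4,0)
JGT start: taken
MUL R6, 4 → R6=1024*4=4096
SUB R0, R6 → R0=(-1354)-4096=-5450
SUB R4, 2 → R4=4-2=2
CMP R4, 0  (cmp 2,0)
JGT start: taken
After step 28: R6 = 4096.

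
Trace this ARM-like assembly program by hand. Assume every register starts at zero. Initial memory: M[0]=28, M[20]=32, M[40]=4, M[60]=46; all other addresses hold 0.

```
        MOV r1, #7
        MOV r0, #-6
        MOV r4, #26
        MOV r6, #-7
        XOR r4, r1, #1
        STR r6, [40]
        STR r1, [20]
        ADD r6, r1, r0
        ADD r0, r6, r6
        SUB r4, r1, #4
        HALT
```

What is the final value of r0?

2

MOV r1, #7 → r1=7
MOV r0, #-6 → r0=-6
MOV r4, #26 → r4=26
MOV r6, #-7 → r6=-7
XOR r4, r1, #1 → r4=7^1=6
STR r6, [40] → M[40]=-7
STR r1, [20] → M[20]=7
ADD r6, r1, r0 → r6=7+(-6)=1
ADD r0, r6, r6 → r0=1+1=2
SUB r4, r1, #4 → r4=7-4=3
halt.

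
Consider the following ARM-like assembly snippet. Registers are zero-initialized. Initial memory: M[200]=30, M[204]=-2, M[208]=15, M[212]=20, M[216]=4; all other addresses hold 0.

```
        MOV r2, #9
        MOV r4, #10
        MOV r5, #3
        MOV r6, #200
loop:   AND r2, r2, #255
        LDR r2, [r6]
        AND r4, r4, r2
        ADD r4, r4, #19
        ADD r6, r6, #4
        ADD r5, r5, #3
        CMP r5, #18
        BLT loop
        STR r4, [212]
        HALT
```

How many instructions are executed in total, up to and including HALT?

46

MOV r2, #9 → r2=9
MOV r4, #10 → r4=10
MOV r5, #3 → r5=3
MOV r6, #200 → r6=200
AND r2, r2, #255 → r2=9&255=9
LDR r2, [r6] → r2=M[200]=30
AND r4, r4, r2 → r4=10&30=10
ADD r4, r4, #19 → r4=10+19=29
ADD r6, r6, #4 → r6=200+4=204
ADD r5, r5, #3 → r5=3+3=6
CMP r5, #18  (cmp 6,18)
BLT loop: taken
AND r2, r2, #255 → r2=30&255=30
LDR r2, [r6] → r2=M[204]=-2
AND r4, r4, r2 → r4=29&(-2)=28
ADD r4, r4, #19 → r4=28+19=47
ADD r6, r6, #4 → r6=204+4=208
ADD r5, r5, #3 → r5=6+3=9
CMP r5, #18  (cmp 9,18)
BLT loop: taken
AND r2, r2, #255 → r2=(-2)&255=254
LDR r2, [r6] → r2=M[208]=15
AND r4, r4, r2 → r4=47&15=15
ADD r4, r4, #19 → r4=15+19=34
ADD r6, r6, #4 → r6=208+4=212
ADD r5, r5, #3 → r5=9+3=12
CMP r5, #18  (cmp 12,18)
BLT loop: taken
AND r2, r2, #255 → r2=15&255=15
LDR r2, [r6] → r2=M[212]=20
AND r4, r4, r2 → r4=34&20=0
ADD r4, r4, #19 → r4=0+19=19
ADD r6, r6, #4 → r6=212+4=216
ADD r5, r5, #3 → r5=12+3=15
CMP r5, #18  (cmp 15,18)
BLT loop: taken
AND r2, r2, #255 → r2=20&255=20
LDR r2, [r6] → r2=M[216]=4
AND r4, r4, r2 → r4=19&4=0
ADD r4, r4, #19 → r4=0+19=19
ADD r6, r6, #4 → r6=216+4=220
ADD r5, r5, #3 → r5=15+3=18
CMP r5, #18  (cmp 18,18)
BLT loop: not taken
STR r4, [212] → M[212]=19
halt.
Total executed instructions: 46.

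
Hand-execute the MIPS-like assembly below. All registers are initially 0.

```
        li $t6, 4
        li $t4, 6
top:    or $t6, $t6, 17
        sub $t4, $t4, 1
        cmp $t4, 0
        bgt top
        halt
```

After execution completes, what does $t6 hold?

21

$t6=4
$t4=6
$t6=4|17=21
$t4=6-1=5
cmp $t4, 0  (cmp 5,0)
bgt top: taken
$t6=21|17=21
$t4=5-1=4
cmp $t4, 0  (cmp 4,0)
bgt top: taken
$t6=21|17=21
$t4=4-1=3
cmp $t4, 0  (cmp 3,0)
bgt top: taken
$t6=21|17=21
$t4=3-1=2
cmp $t4, 0  (cmp 2,0)
bgt top: taken
$t6=21|17=21
$t4=2-1=1
cmp $t4, 0  (cmp 1,0)
bgt top: taken
$t6=21|17=21
$t4=1-1=0
cmp $t4, 0  (cmp 0,0)
bgt top: not taken
halt.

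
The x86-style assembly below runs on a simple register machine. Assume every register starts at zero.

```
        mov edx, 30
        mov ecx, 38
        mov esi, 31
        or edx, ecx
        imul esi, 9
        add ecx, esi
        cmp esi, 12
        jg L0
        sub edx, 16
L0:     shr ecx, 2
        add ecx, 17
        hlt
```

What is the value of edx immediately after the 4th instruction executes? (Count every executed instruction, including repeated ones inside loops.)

mov edx, 30 → edx=30
mov ecx, 38 → ecx=38
mov esi, 31 → esi=31
or edx, ecx → edx=30|38=62
After step 4: edx = 62.

62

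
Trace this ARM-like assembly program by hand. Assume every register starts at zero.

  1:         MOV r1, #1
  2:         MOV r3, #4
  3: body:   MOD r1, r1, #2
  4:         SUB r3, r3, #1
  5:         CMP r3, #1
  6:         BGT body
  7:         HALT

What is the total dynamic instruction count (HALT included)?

after MOV r1, #1: r1=1
after MOV r3, #4: r3=4
after MOD r1, r1, #2: r1=1%2=1
after SUB r3, r3, #1: r3=4-1=3
CMP r3, #1  (cmp 3,1)
BGT body: taken
after MOD r1, r1, #2: r1=1%2=1
after SUB r3, r3, #1: r3=3-1=2
CMP r3, #1  (cmp 2,1)
BGT body: taken
after MOD r1, r1, #2: r1=1%2=1
after SUB r3, r3, #1: r3=2-1=1
CMP r3, #1  (cmp 1,1)
BGT body: not taken
halt.
Total executed instructions: 15.

15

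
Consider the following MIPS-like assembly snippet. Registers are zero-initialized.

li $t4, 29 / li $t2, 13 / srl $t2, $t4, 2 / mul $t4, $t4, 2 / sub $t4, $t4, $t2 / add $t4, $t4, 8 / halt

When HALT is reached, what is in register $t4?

$t4=29
$t2=13
$t2=29>>2=7
$t4=29*2=58
$t4=58-7=51
$t4=51+8=59
halt.

59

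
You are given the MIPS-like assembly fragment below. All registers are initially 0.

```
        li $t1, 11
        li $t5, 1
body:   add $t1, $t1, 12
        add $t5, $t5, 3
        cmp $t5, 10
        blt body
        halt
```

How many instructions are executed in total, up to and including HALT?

15

li $t1, 11 → $t1=11
li $t5, 1 → $t5=1
add $t1, $t1, 12 → $t1=11+12=23
add $t5, $t5, 3 → $t5=1+3=4
cmp $t5, 10  (cmp 4,10)
blt body: taken
add $t1, $t1, 12 → $t1=23+12=35
add $t5, $t5, 3 → $t5=4+3=7
cmp $t5, 10  (cmp 7,10)
blt body: taken
add $t1, $t1, 12 → $t1=35+12=47
add $t5, $t5, 3 → $t5=7+3=10
cmp $t5, 10  (cmp 10,10)
blt body: not taken
halt.
Total executed instructions: 15.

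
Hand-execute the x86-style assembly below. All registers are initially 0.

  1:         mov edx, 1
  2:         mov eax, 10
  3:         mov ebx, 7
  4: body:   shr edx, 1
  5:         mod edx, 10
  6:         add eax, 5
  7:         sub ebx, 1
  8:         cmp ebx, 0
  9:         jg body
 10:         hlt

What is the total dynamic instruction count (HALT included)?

46

after mov edx, 1: edx=1
after mov eax, 10: eax=10
after mov ebx, 7: ebx=7
after shr edx, 1: edx=1>>1=0
after mod edx, 10: edx=0%10=0
after add eax, 5: eax=10+5=15
after sub ebx, 1: ebx=7-1=6
cmp ebx, 0  (cmp 6,0)
jg body: taken
after shr edx, 1: edx=0>>1=0
after mod edx, 10: edx=0%10=0
after add eax, 5: eax=15+5=20
after sub ebx, 1: ebx=6-1=5
cmp ebx, 0  (cmp 5,0)
jg body: taken
after shr edx, 1: edx=0>>1=0
after mod edx, 10: edx=0%10=0
after add eax, 5: eax=20+5=25
after sub ebx, 1: ebx=5-1=4
cmp ebx, 0  (cmp 4,0)
jg body: taken
after shr edx, 1: edx=0>>1=0
after mod edx, 10: edx=0%10=0
after add eax, 5: eax=25+5=30
after sub ebx, 1: ebx=4-1=3
cmp ebx, 0  (cmp 3,0)
jg body: taken
after shr edx, 1: edx=0>>1=0
after mod edx, 10: edx=0%10=0
after add eax, 5: eax=30+5=35
after sub ebx, 1: ebx=3-1=2
cmp ebx, 0  (cmp 2,0)
jg body: taken
after shr edx, 1: edx=0>>1=0
after mod edx, 10: edx=0%10=0
after add eax, 5: eax=35+5=40
after sub ebx, 1: ebx=2-1=1
cmp ebx, 0  (cmp 1,0)
jg body: taken
after shr edx, 1: edx=0>>1=0
after mod edx, 10: edx=0%10=0
after add eax, 5: eax=40+5=45
after sub ebx, 1: ebx=1-1=0
cmp ebx, 0  (cmp 0,0)
jg body: not taken
halt.
Total executed instructions: 46.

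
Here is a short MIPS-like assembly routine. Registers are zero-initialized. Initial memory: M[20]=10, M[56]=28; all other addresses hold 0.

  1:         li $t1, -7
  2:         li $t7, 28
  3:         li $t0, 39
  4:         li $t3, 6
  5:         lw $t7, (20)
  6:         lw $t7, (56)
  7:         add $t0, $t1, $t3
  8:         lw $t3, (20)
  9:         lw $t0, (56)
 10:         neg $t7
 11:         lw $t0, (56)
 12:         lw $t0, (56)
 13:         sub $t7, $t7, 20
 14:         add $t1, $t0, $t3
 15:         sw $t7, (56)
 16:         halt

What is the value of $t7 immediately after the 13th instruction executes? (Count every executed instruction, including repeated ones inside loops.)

$t1=-7
$t7=28
$t0=39
$t3=6
$t7=M[20]=10
$t7=M[56]=28
$t0=(-7)+6=-1
$t3=M[20]=10
$t0=M[56]=28
$t7=-(28)=-28
$t0=M[56]=28
$t0=M[56]=28
$t7=(-28)-20=-48
After step 13: $t7 = -48.

-48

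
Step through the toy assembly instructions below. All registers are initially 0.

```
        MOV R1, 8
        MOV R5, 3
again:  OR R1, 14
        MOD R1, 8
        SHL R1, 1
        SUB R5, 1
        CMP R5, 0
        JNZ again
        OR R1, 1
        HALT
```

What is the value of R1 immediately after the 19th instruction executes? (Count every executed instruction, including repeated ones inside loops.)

12

after MOV R1, 8: R1=8
after MOV R5, 3: R5=3
after OR R1, 14: R1=8|14=14
after MOD R1, 8: R1=14%8=6
after SHL R1, 1: R1=6<<1=12
after SUB R5, 1: R5=3-1=2
CMP R5, 0  (cmp 2,0)
JNZ again: taken
after OR R1, 14: R1=12|14=14
after MOD R1, 8: R1=14%8=6
after SHL R1, 1: R1=6<<1=12
after SUB R5, 1: R5=2-1=1
CMP R5, 0  (cmp 1,0)
JNZ again: taken
after OR R1, 14: R1=12|14=14
after MOD R1, 8: R1=14%8=6
after SHL R1, 1: R1=6<<1=12
after SUB R5, 1: R5=1-1=0
CMP R5, 0  (cmp 0,0)
After step 19: R1 = 12.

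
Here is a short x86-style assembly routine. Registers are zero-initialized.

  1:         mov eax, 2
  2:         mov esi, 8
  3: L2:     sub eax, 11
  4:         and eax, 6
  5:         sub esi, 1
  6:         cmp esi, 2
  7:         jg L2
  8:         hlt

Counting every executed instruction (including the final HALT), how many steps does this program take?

eax=2
esi=8
eax=2-11=-9
eax=(-9)&6=6
esi=8-1=7
cmp esi, 2  (cmp 7,2)
jg L2: taken
eax=6-11=-5
eax=(-5)&6=2
esi=7-1=6
cmp esi, 2  (cmp 6,2)
jg L2: taken
eax=2-11=-9
eax=(-9)&6=6
esi=6-1=5
cmp esi, 2  (cmp 5,2)
jg L2: taken
eax=6-11=-5
eax=(-5)&6=2
esi=5-1=4
cmp esi, 2  (cmp 4,2)
jg L2: taken
eax=2-11=-9
eax=(-9)&6=6
esi=4-1=3
cmp esi, 2  (cmp 3,2)
jg L2: taken
eax=6-11=-5
eax=(-5)&6=2
esi=3-1=2
cmp esi, 2  (cmp 2,2)
jg L2: not taken
halt.
Total executed instructions: 33.

33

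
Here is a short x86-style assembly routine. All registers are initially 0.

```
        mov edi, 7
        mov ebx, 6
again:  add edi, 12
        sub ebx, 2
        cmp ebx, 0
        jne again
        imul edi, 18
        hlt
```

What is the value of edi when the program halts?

after mov edi, 7: edi=7
after mov ebx, 6: ebx=6
after add edi, 12: edi=7+12=19
after sub ebx, 2: ebx=6-2=4
cmp ebx, 0  (cmp 4,0)
jne again: taken
after add edi, 12: edi=19+12=31
after sub ebx, 2: ebx=4-2=2
cmp ebx, 0  (cmp 2,0)
jne again: taken
after add edi, 12: edi=31+12=43
after sub ebx, 2: ebx=2-2=0
cmp ebx, 0  (cmp 0,0)
jne again: not taken
after imul edi, 18: edi=43*18=774
halt.

774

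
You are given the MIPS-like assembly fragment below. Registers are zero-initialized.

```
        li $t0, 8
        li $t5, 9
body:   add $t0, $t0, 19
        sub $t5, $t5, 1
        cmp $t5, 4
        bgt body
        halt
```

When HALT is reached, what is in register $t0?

$t0=8
$t5=9
$t0=8+19=27
$t5=9-1=8
cmp $t5, 4  (cmp 8,4)
bgt body: taken
$t0=27+19=46
$t5=8-1=7
cmp $t5, 4  (cmp 7,4)
bgt body: taken
$t0=46+19=65
$t5=7-1=6
cmp $t5, 4  (cmp 6,4)
bgt body: taken
$t0=65+19=84
$t5=6-1=5
cmp $t5, 4  (cmp 5,4)
bgt body: taken
$t0=84+19=103
$t5=5-1=4
cmp $t5, 4  (cmp 4,4)
bgt body: not taken
halt.

103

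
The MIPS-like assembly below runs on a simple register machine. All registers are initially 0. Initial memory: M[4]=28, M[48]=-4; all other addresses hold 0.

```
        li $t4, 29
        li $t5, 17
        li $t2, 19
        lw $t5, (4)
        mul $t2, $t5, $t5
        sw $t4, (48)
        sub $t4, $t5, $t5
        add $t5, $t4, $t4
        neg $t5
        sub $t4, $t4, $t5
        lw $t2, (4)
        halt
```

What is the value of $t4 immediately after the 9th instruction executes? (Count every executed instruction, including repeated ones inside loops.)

0

li $t4, 29 → $t4=29
li $t5, 17 → $t5=17
li $t2, 19 → $t2=19
lw $t5, (4) → $t5=M[4]=28
mul $t2, $t5, $t5 → $t2=28*28=784
sw $t4, (48) → M[48]=29
sub $t4, $t5, $t5 → $t4=28-28=0
add $t5, $t4, $t4 → $t5=0+0=0
neg $t5 → $t5=-(0)=0
After step 9: $t4 = 0.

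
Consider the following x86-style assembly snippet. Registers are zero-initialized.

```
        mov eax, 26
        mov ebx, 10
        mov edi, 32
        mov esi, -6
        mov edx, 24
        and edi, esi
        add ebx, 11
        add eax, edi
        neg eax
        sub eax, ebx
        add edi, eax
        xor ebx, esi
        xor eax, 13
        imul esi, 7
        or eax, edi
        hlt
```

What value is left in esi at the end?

mov eax, 26 → eax=26
mov ebx, 10 → ebx=10
mov edi, 32 → edi=32
mov esi, -6 → esi=-6
mov edx, 24 → edx=24
and edi, esi → edi=32&(-6)=32
add ebx, 11 → ebx=10+11=21
add eax, edi → eax=26+32=58
neg eax → eax=-(58)=-58
sub eax, ebx → eax=(-58)-21=-79
add edi, eax → edi=32+(-79)=-47
xor ebx, esi → ebx=21^(-6)=-17
xor eax, 13 → eax=(-79)^13=-68
imul esi, 7 → esi=(-6)*7=-42
or eax, edi → eax=(-68)|(-47)=-3
halt.

-42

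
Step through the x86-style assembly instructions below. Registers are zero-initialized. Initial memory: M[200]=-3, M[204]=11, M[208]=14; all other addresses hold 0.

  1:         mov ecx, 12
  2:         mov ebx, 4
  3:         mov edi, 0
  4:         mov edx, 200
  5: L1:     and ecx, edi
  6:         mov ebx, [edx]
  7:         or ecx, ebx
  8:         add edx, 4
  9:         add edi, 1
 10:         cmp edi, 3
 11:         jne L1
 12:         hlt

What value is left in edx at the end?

212

ecx=12
ebx=4
edi=0
edx=200
ecx=12&0=0
ebx=M[200]=-3
ecx=0|(-3)=-3
edx=200+4=204
edi=0+1=1
cmp edi, 3  (cmp 1,3)
jne L1: taken
ecx=(-3)&1=1
ebx=M[204]=11
ecx=1|11=11
edx=204+4=208
edi=1+1=2
cmp edi, 3  (cmp 2,3)
jne L1: taken
ecx=11&2=2
ebx=M[208]=14
ecx=2|14=14
edx=208+4=212
edi=2+1=3
cmp edi, 3  (cmp 3,3)
jne L1: not taken
halt.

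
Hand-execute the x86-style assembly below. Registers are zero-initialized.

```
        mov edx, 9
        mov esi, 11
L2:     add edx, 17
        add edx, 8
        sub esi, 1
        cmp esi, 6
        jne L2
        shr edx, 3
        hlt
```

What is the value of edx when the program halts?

edx=9
esi=11
edx=9+17=26
edx=26+8=34
esi=11-1=10
cmp esi, 6  (cmp 10,6)
jne L2: taken
edx=34+17=51
edx=51+8=59
esi=10-1=9
cmp esi, 6  (cmp 9,6)
jne L2: taken
edx=59+17=76
edx=76+8=84
esi=9-1=8
cmp esi, 6  (cmp 8,6)
jne L2: taken
edx=84+17=101
edx=101+8=109
esi=8-1=7
cmp esi, 6  (cmp 7,6)
jne L2: taken
edx=109+17=126
edx=126+8=134
esi=7-1=6
cmp esi, 6  (cmp 6,6)
jne L2: not taken
edx=134>>3=16
halt.

16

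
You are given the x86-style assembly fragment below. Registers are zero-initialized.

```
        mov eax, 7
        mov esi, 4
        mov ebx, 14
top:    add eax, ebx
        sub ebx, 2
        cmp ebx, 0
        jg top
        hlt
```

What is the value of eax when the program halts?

63

mov eax, 7 → eax=7
mov esi, 4 → esi=4
mov ebx, 14 → ebx=14
add eax, ebx → eax=7+14=21
sub ebx, 2 → ebx=14-2=12
cmp ebx, 0  (cmp 12,0)
jg top: taken
add eax, ebx → eax=21+12=33
sub ebx, 2 → ebx=12-2=10
cmp ebx, 0  (cmp 10,0)
jg top: taken
add eax, ebx → eax=33+10=43
sub ebx, 2 → ebx=10-2=8
cmp ebx, 0  (cmp 8,0)
jg top: taken
add eax, ebx → eax=43+8=51
sub ebx, 2 → ebx=8-2=6
cmp ebx, 0  (cmp 6,0)
jg top: taken
add eax, ebx → eax=51+6=57
sub ebx, 2 → ebx=6-2=4
cmp ebx, 0  (cmp 4,0)
jg top: taken
add eax, ebx → eax=57+4=61
sub ebx, 2 → ebx=4-2=2
cmp ebx, 0  (cmp 2,0)
jg top: taken
add eax, ebx → eax=61+2=63
sub ebx, 2 → ebx=2-2=0
cmp ebx, 0  (cmp 0,0)
jg top: not taken
halt.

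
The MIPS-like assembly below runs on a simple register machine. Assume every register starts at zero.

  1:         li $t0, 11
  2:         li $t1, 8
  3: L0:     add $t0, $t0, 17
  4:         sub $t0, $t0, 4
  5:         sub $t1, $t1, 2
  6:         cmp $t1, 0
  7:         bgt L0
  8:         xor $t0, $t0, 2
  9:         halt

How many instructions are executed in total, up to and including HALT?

$t0=11
$t1=8
$t0=11+17=28
$t0=28-4=24
$t1=8-2=6
cmp $t1, 0  (cmp 6,0)
bgt L0: taken
$t0=24+17=41
$t0=41-4=37
$t1=6-2=4
cmp $t1, 0  (cmp 4,0)
bgt L0: taken
$t0=37+17=54
$t0=54-4=50
$t1=4-2=2
cmp $t1, 0  (cmp 2,0)
bgt L0: taken
$t0=50+17=67
$t0=67-4=63
$t1=2-2=0
cmp $t1, 0  (cmp 0,0)
bgt L0: not taken
$t0=63^2=61
halt.
Total executed instructions: 24.

24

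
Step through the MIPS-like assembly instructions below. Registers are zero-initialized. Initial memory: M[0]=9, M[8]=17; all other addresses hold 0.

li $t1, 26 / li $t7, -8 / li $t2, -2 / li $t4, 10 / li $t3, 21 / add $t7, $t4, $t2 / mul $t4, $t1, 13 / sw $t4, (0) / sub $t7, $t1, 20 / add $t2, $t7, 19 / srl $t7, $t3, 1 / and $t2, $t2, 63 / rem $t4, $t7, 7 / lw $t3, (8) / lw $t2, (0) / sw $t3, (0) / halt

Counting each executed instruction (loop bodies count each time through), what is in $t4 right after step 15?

after li $t1, 26: $t1=26
after li $t7, -8: $t7=-8
after li $t2, -2: $t2=-2
after li $t4, 10: $t4=10
after li $t3, 21: $t3=21
after add $t7, $t4, $t2: $t7=10+(-2)=8
after mul $t4, $t1, 13: $t4=26*13=338
sw $t4, (0) → M[0]=338
after sub $t7, $t1, 20: $t7=26-20=6
after add $t2, $t7, 19: $t2=6+19=25
after srl $t7, $t3, 1: $t7=21>>1=10
after and $t2, $t2, 63: $t2=25&63=25
after rem $t4, $t7, 7: $t4=10%7=3
after lw $t3, (8): $t3=M[8]=17
after lw $t2, (0): $t2=M[0]=338
After step 15: $t4 = 3.

3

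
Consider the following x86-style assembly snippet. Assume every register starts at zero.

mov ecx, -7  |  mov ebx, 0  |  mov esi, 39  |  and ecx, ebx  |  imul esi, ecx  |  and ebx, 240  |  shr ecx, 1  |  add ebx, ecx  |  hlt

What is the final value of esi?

0

mov ecx, -7 → ecx=-7
mov ebx, 0 → ebx=0
mov esi, 39 → esi=39
and ecx, ebx → ecx=(-7)&0=0
imul esi, ecx → esi=39*0=0
and ebx, 240 → ebx=0&240=0
shr ecx, 1 → ecx=0>>1=0
add ebx, ecx → ebx=0+0=0
halt.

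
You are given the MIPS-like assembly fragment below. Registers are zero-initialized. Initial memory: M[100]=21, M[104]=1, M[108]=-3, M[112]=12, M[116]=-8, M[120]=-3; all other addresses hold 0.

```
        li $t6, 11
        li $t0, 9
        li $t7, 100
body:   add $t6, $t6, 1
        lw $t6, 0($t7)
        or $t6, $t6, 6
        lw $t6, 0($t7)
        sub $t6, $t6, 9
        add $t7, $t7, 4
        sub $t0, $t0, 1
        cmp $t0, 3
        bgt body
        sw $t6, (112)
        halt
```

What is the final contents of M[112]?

-12

$t6=11
$t0=9
$t7=100
$t6=11+1=12
$t6=M[100]=21
$t6=21|6=23
$t6=M[100]=21
$t6=21-9=12
$t7=100+4=104
$t0=9-1=8
cmp $t0, 3  (cmp 8,3)
bgt body: taken
$t6=12+1=13
$t6=M[104]=1
$t6=1|6=7
$t6=M[104]=1
$t6=1-9=-8
$t7=104+4=108
$t0=8-1=7
cmp $t0, 3  (cmp 7,3)
bgt body: taken
$t6=(-8)+1=-7
$t6=M[108]=-3
$t6=(-3)|6=-1
$t6=M[108]=-3
$t6=(-3)-9=-12
$t7=108+4=112
$t0=7-1=6
cmp $t0, 3  (cmp 6,3)
bgt body: taken
$t6=(-12)+1=-11
$t6=M[112]=12
$t6=12|6=14
$t6=M[112]=12
$t6=12-9=3
$t7=112+4=116
$t0=6-1=5
cmp $t0, 3  (cmp 5,3)
bgt body: taken
$t6=3+1=4
$t6=M[116]=-8
$t6=(-8)|6=-2
$t6=M[116]=-8
$t6=(-8)-9=-17
$t7=116+4=120
$t0=5-1=4
cmp $t0, 3  (cmp 4,3)
bgt body: taken
$t6=(-17)+1=-16
$t6=M[120]=-3
$t6=(-3)|6=-1
$t6=M[120]=-3
$t6=(-3)-9=-12
$t7=120+4=124
$t0=4-1=3
cmp $t0, 3  (cmp 3,3)
bgt body: not taken
sw $t6, (112) → M[112]=-12
halt.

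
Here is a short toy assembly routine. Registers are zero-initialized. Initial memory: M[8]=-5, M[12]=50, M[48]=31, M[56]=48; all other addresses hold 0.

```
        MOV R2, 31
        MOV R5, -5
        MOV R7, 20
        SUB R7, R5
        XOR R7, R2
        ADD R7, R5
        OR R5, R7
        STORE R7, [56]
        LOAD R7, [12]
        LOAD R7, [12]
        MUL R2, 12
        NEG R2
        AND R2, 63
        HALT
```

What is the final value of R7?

R2=31
R5=-5
R7=20
R7=20-(-5)=25
R7=25^31=6
R7=6+(-5)=1
R5=(-5)|1=-5
STORE R7, [56] → M[56]=1
R7=M[12]=50
R7=M[12]=50
R2=31*12=372
R2=-(372)=-372
R2=(-372)&63=12
halt.

50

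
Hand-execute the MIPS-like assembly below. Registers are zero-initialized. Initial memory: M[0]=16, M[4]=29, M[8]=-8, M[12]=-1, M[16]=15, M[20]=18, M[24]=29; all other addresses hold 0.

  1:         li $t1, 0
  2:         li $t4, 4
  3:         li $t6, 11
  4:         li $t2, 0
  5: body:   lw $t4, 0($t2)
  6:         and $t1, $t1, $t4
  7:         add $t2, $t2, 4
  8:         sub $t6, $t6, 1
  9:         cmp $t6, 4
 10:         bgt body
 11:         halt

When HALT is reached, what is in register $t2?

28

$t1=0
$t4=4
$t6=11
$t2=0
$t4=M[0]=16
$t1=0&16=0
$t2=0+4=4
$t6=11-1=10
cmp $t6, 4  (cmp 10,4)
bgt body: taken
$t4=M[4]=29
$t1=0&29=0
$t2=4+4=8
$t6=10-1=9
cmp $t6, 4  (cmp 9,4)
bgt body: taken
$t4=M[8]=-8
$t1=0&(-8)=0
$t2=8+4=12
$t6=9-1=8
cmp $t6, 4  (cmp 8,4)
bgt body: taken
$t4=M[12]=-1
$t1=0&(-1)=0
$t2=12+4=16
$t6=8-1=7
cmp $t6, 4  (cmp 7,4)
bgt body: taken
$t4=M[16]=15
$t1=0&15=0
$t2=16+4=20
$t6=7-1=6
cmp $t6, 4  (cmp 6,4)
bgt body: taken
$t4=M[20]=18
$t1=0&18=0
$t2=20+4=24
$t6=6-1=5
cmp $t6, 4  (cmp 5,4)
bgt body: taken
$t4=M[24]=29
$t1=0&29=0
$t2=24+4=28
$t6=5-1=4
cmp $t6, 4  (cmp 4,4)
bgt body: not taken
halt.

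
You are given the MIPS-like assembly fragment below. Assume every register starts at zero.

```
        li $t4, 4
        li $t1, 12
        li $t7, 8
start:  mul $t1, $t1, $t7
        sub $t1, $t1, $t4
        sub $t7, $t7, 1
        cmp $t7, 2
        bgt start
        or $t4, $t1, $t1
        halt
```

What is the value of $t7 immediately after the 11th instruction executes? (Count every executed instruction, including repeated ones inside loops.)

after li $t4, 4: $t4=4
after li $t1, 12: $t1=12
after li $t7, 8: $t7=8
after mul $t1, $t1, $t7: $t1=12*8=96
after sub $t1, $t1, $t4: $t1=96-4=92
after sub $t7, $t7, 1: $t7=8-1=7
cmp $t7, 2  (cmp 7,2)
bgt start: taken
after mul $t1, $t1, $t7: $t1=92*7=644
after sub $t1, $t1, $t4: $t1=644-4=640
after sub $t7, $t7, 1: $t7=7-1=6
After step 11: $t7 = 6.

6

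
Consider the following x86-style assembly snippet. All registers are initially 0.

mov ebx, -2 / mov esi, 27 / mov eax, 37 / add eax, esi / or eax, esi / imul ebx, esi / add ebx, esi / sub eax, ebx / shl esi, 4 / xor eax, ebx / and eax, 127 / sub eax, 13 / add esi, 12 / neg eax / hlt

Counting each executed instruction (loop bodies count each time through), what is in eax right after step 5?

mov ebx, -2 → ebx=-2
mov esi, 27 → esi=27
mov eax, 37 → eax=37
add eax, esi → eax=37+27=64
or eax, esi → eax=64|27=91
After step 5: eax = 91.

91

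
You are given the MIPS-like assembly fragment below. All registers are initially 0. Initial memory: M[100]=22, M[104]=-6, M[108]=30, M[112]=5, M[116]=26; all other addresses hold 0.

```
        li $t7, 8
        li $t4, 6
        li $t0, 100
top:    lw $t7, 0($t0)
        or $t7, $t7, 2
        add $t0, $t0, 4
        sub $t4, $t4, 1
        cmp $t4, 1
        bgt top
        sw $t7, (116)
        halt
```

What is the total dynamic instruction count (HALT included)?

35

$t7=8
$t4=6
$t0=100
$t7=M[100]=22
$t7=22|2=22
$t0=100+4=104
$t4=6-1=5
cmp $t4, 1  (cmp 5,1)
bgt top: taken
$t7=M[104]=-6
$t7=(-6)|2=-6
$t0=104+4=108
$t4=5-1=4
cmp $t4, 1  (cmp 4,1)
bgt top: taken
$t7=M[108]=30
$t7=30|2=30
$t0=108+4=112
$t4=4-1=3
cmp $t4, 1  (cmp 3,1)
bgt top: taken
$t7=M[112]=5
$t7=5|2=7
$t0=112+4=116
$t4=3-1=2
cmp $t4, 1  (cmp 2,1)
bgt top: taken
$t7=M[116]=26
$t7=26|2=26
$t0=116+4=120
$t4=2-1=1
cmp $t4, 1  (cmp 1,1)
bgt top: not taken
sw $t7, (116) → M[116]=26
halt.
Total executed instructions: 35.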